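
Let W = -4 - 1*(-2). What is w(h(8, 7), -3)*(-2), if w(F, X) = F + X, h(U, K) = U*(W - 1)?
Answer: 54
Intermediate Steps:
W = -2 (W = -4 + 2 = -2)
h(U, K) = -3*U (h(U, K) = U*(-2 - 1) = U*(-3) = -3*U)
w(h(8, 7), -3)*(-2) = (-3*8 - 3)*(-2) = (-24 - 3)*(-2) = -27*(-2) = 54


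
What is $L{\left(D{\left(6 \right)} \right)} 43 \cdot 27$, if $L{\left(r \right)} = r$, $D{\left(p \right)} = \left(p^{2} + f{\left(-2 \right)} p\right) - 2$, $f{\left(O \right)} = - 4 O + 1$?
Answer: $102168$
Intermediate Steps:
$f{\left(O \right)} = 1 - 4 O$
$D{\left(p \right)} = -2 + p^{2} + 9 p$ ($D{\left(p \right)} = \left(p^{2} + \left(1 - -8\right) p\right) - 2 = \left(p^{2} + \left(1 + 8\right) p\right) - 2 = \left(p^{2} + 9 p\right) - 2 = -2 + p^{2} + 9 p$)
$L{\left(D{\left(6 \right)} \right)} 43 \cdot 27 = \left(-2 + 6^{2} + 9 \cdot 6\right) 43 \cdot 27 = \left(-2 + 36 + 54\right) 43 \cdot 27 = 88 \cdot 43 \cdot 27 = 3784 \cdot 27 = 102168$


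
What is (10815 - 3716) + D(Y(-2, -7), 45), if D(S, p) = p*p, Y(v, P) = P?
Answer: 9124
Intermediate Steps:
D(S, p) = p²
(10815 - 3716) + D(Y(-2, -7), 45) = (10815 - 3716) + 45² = 7099 + 2025 = 9124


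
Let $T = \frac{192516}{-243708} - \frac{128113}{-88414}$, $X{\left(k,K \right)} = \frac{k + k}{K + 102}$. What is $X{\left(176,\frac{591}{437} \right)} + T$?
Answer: $\frac{329655577675999}{81098270657790} \approx 4.0649$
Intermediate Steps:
$X{\left(k,K \right)} = \frac{2 k}{102 + K}$
$T = \frac{1183421115}{1795599926}$ ($T = 192516 \left(- \frac{1}{243708}\right) - - \frac{128113}{88414} = - \frac{16043}{20309} + \frac{128113}{88414} = \frac{1183421115}{1795599926} \approx 0.65907$)
$X{\left(176,\frac{591}{437} \right)} + T = 2 \cdot 176 \frac{1}{102 + \frac{591}{437}} + \frac{1183421115}{1795599926} = 2 \cdot 176 \frac{1}{\frac{45165}{437}} + \frac{1183421115}{1795599926} = 2 \cdot 176 \cdot \frac{437}{45165} + \frac{1183421115}{1795599926} = \frac{153824}{45165} + \frac{1183421115}{1795599926} = \frac{329655577675999}{81098270657790}$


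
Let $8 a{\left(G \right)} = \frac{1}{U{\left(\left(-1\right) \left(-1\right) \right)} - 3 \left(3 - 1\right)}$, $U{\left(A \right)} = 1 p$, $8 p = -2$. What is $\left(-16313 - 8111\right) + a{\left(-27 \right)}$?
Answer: $- \frac{1221201}{50} \approx -24424.0$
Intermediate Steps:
$p = - \frac{1}{4}$ ($p = \frac{1}{8} \left(-2\right) = - \frac{1}{4} \approx -0.25$)
$U{\left(A \right)} = - \frac{1}{4}$ ($U{\left(A \right)} = 1 \left(- \frac{1}{4}\right) = - \frac{1}{4}$)
$a{\left(G \right)} = - \frac{1}{50}$ ($a{\left(G \right)} = \frac{1}{8 \left(- \frac{1}{4} - 3 \left(3 - 1\right)\right)} = \frac{1}{8 \left(- \frac{1}{4} - 6\right)} = \frac{1}{8 \left(- \frac{25}{4}\right)} = \frac{1}{8} \left(- \frac{4}{25}\right) = - \frac{1}{50}$)
$\left(-16313 - 8111\right) + a{\left(-27 \right)} = \left(-16313 - 8111\right) - \frac{1}{50} = -24424 - \frac{1}{50} = - \frac{1221201}{50}$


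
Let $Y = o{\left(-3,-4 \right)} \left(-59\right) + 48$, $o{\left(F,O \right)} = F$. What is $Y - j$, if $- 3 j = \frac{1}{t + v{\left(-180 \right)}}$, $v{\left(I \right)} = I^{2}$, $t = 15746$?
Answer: $\frac{32498551}{144438} \approx 225.0$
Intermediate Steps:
$j = - \frac{1}{144438}$ ($j = - \frac{1}{3 \left(15746 + \left(-180\right)^{2}\right)} = - \frac{1}{3 \left(15746 + 32400\right)} = - \frac{1}{3 \cdot 48146} = \left(- \frac{1}{3}\right) \frac{1}{48146} = - \frac{1}{144438} \approx -6.9234 \cdot 10^{-6}$)
$Y = 225$ ($Y = \left(-3\right) \left(-59\right) + 48 = 177 + 48 = 225$)
$Y - j = 225 - - \frac{1}{144438} = 225 + \frac{1}{144438} = \frac{32498551}{144438}$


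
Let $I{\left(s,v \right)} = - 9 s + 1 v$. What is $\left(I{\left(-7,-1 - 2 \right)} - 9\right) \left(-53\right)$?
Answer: $-2703$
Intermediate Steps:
$I{\left(s,v \right)} = v - 9 s$ ($I{\left(s,v \right)} = - 9 s + v = v - 9 s$)
$\left(I{\left(-7,-1 - 2 \right)} - 9\right) \left(-53\right) = \left(\left(\left(-1 - 2\right) - -63\right) - 9\right) \left(-53\right) = \left(\left(-3 + 63\right) - 9\right) \left(-53\right) = \left(60 - 9\right) \left(-53\right) = 51 \left(-53\right) = -2703$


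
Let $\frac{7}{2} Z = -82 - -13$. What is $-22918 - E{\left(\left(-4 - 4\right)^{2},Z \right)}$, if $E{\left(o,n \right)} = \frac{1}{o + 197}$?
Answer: $- \frac{5981599}{261} \approx -22918.0$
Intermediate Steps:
$Z = - \frac{138}{7}$ ($Z = \frac{2 \left(-82 - -13\right)}{7} = \frac{2 \left(-82 + 13\right)}{7} = \frac{2}{7} \left(-69\right) = - \frac{138}{7} \approx -19.714$)
$E{\left(o,n \right)} = \frac{1}{197 + o}$
$-22918 - E{\left(\left(-4 - 4\right)^{2},Z \right)} = -22918 - \frac{1}{197 + \left(-4 - 4\right)^{2}} = -22918 - \frac{1}{197 + \left(-8\right)^{2}} = -22918 - \frac{1}{197 + 64} = -22918 - \frac{1}{261} = - \frac{5981599}{261}$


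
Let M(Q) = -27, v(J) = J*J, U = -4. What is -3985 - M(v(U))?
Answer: -3958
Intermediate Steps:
v(J) = J²
-3985 - M(v(U)) = -3985 - 1*(-27) = -3985 + 27 = -3958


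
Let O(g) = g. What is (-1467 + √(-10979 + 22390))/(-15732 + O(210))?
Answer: 489/5174 - √11411/15522 ≈ 0.087629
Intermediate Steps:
(-1467 + √(-10979 + 22390))/(-15732 + O(210)) = (-1467 + √(-10979 + 22390))/(-15732 + 210) = (-1467 + √11411)/(-15522) = (-1467 + √11411)*(-1/15522) = 489/5174 - √11411/15522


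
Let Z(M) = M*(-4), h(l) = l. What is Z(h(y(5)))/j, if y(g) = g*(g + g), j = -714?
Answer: 100/357 ≈ 0.28011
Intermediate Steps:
y(g) = 2*g² (y(g) = g*(2*g) = 2*g²)
Z(M) = -4*M
Z(h(y(5)))/j = -8*5²/(-714) = -8*25*(-1/714) = -4*50*(-1/714) = -200*(-1/714) = 100/357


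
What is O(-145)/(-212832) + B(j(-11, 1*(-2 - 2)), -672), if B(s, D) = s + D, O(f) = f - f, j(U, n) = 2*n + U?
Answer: -691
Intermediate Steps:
j(U, n) = U + 2*n
O(f) = 0
B(s, D) = D + s
O(-145)/(-212832) + B(j(-11, 1*(-2 - 2)), -672) = 0/(-212832) + (-672 + (-11 + 2*(1*(-2 - 2)))) = 0*(-1/212832) + (-672 + (-11 + 2*(1*(-4)))) = 0 + (-672 + (-11 + 2*(-4))) = 0 + (-672 + (-11 - 8)) = 0 + (-672 - 19) = 0 - 691 = -691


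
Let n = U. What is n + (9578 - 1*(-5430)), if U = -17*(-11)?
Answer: 15195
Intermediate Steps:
U = 187
n = 187
n + (9578 - 1*(-5430)) = 187 + (9578 - 1*(-5430)) = 187 + (9578 + 5430) = 187 + 15008 = 15195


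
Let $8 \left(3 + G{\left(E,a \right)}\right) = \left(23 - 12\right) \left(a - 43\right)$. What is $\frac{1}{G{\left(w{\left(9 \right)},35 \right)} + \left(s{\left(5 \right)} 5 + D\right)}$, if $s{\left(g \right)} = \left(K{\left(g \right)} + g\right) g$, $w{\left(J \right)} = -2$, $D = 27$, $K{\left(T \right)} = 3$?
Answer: $\frac{1}{213} \approx 0.0046948$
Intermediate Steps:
$s{\left(g \right)} = g \left(3 + g\right)$ ($s{\left(g \right)} = \left(3 + g\right) g = g \left(3 + g\right)$)
$G{\left(E,a \right)} = - \frac{497}{8} + \frac{11 a}{8}$ ($G{\left(E,a \right)} = -3 + \frac{\left(23 - 12\right) \left(a - 43\right)}{8} = -3 + \frac{11 \left(-43 + a\right)}{8} = -3 + \frac{-473 + 11 a}{8} = -3 + \left(- \frac{473}{8} + \frac{11 a}{8}\right) = - \frac{497}{8} + \frac{11 a}{8}$)
$\frac{1}{G{\left(w{\left(9 \right)},35 \right)} + \left(s{\left(5 \right)} 5 + D\right)} = \frac{1}{\left(- \frac{497}{8} + \frac{11}{8} \cdot 35\right) + \left(5 \left(3 + 5\right) 5 + 27\right)} = \frac{1}{\left(- \frac{497}{8} + \frac{385}{8}\right) + \left(5 \cdot 8 \cdot 5 + 27\right)} = \frac{1}{-14 + \left(40 \cdot 5 + 27\right)} = \frac{1}{-14 + \left(200 + 27\right)} = \frac{1}{-14 + 227} = \frac{1}{213}$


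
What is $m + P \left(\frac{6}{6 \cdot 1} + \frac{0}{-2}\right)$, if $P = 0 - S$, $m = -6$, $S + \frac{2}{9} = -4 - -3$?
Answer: $- \frac{43}{9} \approx -4.7778$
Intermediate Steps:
$S = - \frac{11}{9}$ ($S = - \frac{2}{9} - 1 = - \frac{11}{9} \approx -1.2222$)
$P = \frac{11}{9}$ ($P = 0 - - \frac{11}{9} = 0 + \frac{11}{9} = \frac{11}{9} \approx 1.2222$)
$m + P \left(\frac{6}{6 \cdot 1} + \frac{0}{-2}\right) = -6 + \frac{11 \left(\frac{6}{6 \cdot 1} + \frac{0}{-2}\right)}{9} = -6 + \frac{11 \left(\frac{6}{6} + 0 \left(- \frac{1}{2}\right)\right)}{9} = -6 + \frac{11 \left(6 \cdot \frac{1}{6} + 0\right)}{9} = -6 + \frac{11 \left(1 + 0\right)}{9} = -6 + \frac{11}{9} \cdot 1 = -6 + \frac{11}{9} = - \frac{43}{9}$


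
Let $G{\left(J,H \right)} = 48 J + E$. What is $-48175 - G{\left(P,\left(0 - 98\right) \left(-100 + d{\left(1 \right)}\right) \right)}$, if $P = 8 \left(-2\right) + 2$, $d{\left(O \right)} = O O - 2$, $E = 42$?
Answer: $-47545$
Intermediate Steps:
$d{\left(O \right)} = -2 + O^{2}$ ($d{\left(O \right)} = O^{2} - 2 = -2 + O^{2}$)
$P = -14$ ($P = -16 + 2 = -14$)
$G{\left(J,H \right)} = 42 + 48 J$ ($G{\left(J,H \right)} = 48 J + 42 = 42 + 48 J$)
$-48175 - G{\left(P,\left(0 - 98\right) \left(-100 + d{\left(1 \right)}\right) \right)} = -48175 - \left(42 + 48 \left(-14\right)\right) = -48175 - \left(42 - 672\right) = -48175 - -630 = -48175 + 630 = -47545$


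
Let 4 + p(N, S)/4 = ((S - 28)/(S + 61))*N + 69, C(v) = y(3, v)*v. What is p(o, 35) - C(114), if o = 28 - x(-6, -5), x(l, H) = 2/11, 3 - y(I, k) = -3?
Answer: -18299/44 ≈ -415.89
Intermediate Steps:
y(I, k) = 6 (y(I, k) = 3 - 1*(-3) = 3 + 3 = 6)
C(v) = 6*v
x(l, H) = 2/11 (x(l, H) = 2*(1/11) = 2/11)
o = 306/11 (o = 28 - 1*2/11 = 28 - 2/11 = 306/11 ≈ 27.818)
p(N, S) = 260 + 4*N*(-28 + S)/(61 + S) (p(N, S) = -16 + 4*(((S - 28)/(S + 61))*N + 69) = -16 + 4*(((-28 + S)/(61 + S))*N + 69) = -16 + 4*(N*(-28 + S)/(61 + S) + 69) = -16 + 4*(69 + N*(-28 + S)/(61 + S)) = -16 + (276 + 4*N*(-28 + S)/(61 + S)) = 260 + 4*N*(-28 + S)/(61 + S))
p(o, 35) - C(114) = 4*(3965 - 28*306/11 + 65*35 + (306/11)*35)/(61 + 35) - 6*114 = 4*(3965 - 8568/11 + 2275 + 10710/11)/96 - 1*684 = 4*(1/96)*(70782/11) - 684 = 11797/44 - 684 = -18299/44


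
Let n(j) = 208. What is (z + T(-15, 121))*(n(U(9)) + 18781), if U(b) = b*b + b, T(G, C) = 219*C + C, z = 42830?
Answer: 1318786050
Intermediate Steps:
T(G, C) = 220*C
U(b) = b + b**2 (U(b) = b**2 + b = b + b**2)
(z + T(-15, 121))*(n(U(9)) + 18781) = (42830 + 220*121)*(208 + 18781) = (42830 + 26620)*18989 = 69450*18989 = 1318786050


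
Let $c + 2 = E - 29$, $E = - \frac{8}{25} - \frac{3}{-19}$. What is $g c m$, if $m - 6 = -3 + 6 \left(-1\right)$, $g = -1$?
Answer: $- \frac{44406}{475} \approx -93.486$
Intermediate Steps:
$E = - \frac{77}{475}$ ($E = \left(-8\right) \frac{1}{25} - - \frac{3}{19} = - \frac{8}{25} + \frac{3}{19} = - \frac{77}{475} \approx -0.16211$)
$m = -3$ ($m = 6 + \left(-3 + 6 \left(-1\right)\right) = 6 - 9 = -3$)
$c = - \frac{14802}{475}$ ($c = -2 - \frac{13852}{475} = - \frac{14802}{475} \approx -31.162$)
$g c m = \left(-1\right) \left(- \frac{14802}{475}\right) \left(-3\right) = \frac{14802}{475} \left(-3\right) = - \frac{44406}{475}$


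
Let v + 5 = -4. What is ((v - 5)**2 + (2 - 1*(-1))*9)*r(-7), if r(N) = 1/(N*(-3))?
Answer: 223/21 ≈ 10.619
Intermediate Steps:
v = -9 (v = -5 - 4 = -9)
r(N) = -1/(3*N) (r(N) = 1/(-3*N) = -1/(3*N))
((v - 5)**2 + (2 - 1*(-1))*9)*r(-7) = ((-9 - 5)**2 + (2 - 1*(-1))*9)*(-1/3/(-7)) = ((-14)**2 + (2 + 1)*9)*(-1/3*(-1/7)) = (196 + 3*9)*(1/21) = (196 + 27)*(1/21) = 223*(1/21) = 223/21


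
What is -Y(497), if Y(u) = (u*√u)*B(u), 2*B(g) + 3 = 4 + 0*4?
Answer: -497*√497/2 ≈ -5539.9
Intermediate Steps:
B(g) = ½ (B(g) = -3/2 + (4 + 0*4)/2 = -3/2 + (4 + 0)/2 = -3/2 + (½)*4 = -3/2 + 2 = ½)
Y(u) = u^(3/2)/2 (Y(u) = (u*√u)*(½) = u^(3/2)*(½) = u^(3/2)/2)
-Y(497) = -497^(3/2)/2 = -497*√497/2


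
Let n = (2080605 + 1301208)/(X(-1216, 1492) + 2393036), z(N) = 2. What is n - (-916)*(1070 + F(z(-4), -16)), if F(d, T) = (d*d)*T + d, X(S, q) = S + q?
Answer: 2209815364149/2393312 ≈ 9.2333e+5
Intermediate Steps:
F(d, T) = d + T*d² (F(d, T) = d²*T + d = T*d² + d = d + T*d²)
n = 3381813/2393312 (n = (2080605 + 1301208)/((-1216 + 1492) + 2393036) = 3381813/(276 + 2393036) = 3381813/2393312 ≈ 1.4130)
n - (-916)*(1070 + F(z(-4), -16)) = 3381813/2393312 - (-916)*(1070 + 2*(1 - 16*2)) = 3381813/2393312 - (-916)*(1070 + 2*(1 - 32)) = 3381813/2393312 - (-916)*(1070 + 2*(-31)) = 3381813/2393312 - (-916)*(1070 - 62) = 3381813/2393312 - (-916)*1008 = 3381813/2393312 - 1*(-923328) = 3381813/2393312 + 923328 = 2209815364149/2393312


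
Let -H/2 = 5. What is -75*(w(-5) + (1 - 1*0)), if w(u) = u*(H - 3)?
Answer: -4950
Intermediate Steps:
H = -10 (H = -2*5 = -10)
w(u) = -13*u (w(u) = u*(-10 - 3) = u*(-13) = -13*u)
-75*(w(-5) + (1 - 1*0)) = -75*(-13*(-5) + (1 - 1*0)) = -75*(65 + (1 + 0)) = -75*(65 + 1) = -75*66 = -15*330 = -4950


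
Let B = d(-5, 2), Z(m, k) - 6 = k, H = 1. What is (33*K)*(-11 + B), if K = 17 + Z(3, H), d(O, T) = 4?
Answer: -5544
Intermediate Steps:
Z(m, k) = 6 + k
B = 4
K = 24 (K = 17 + (6 + 1) = 17 + 7 = 24)
(33*K)*(-11 + B) = (33*24)*(-11 + 4) = 792*(-7) = -5544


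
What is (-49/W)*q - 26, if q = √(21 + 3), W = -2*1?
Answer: -26 + 49*√6 ≈ 94.025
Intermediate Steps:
W = -2
q = 2*√6 (q = √24 = 2*√6 ≈ 4.8990)
(-49/W)*q - 26 = (-49/(-2))*(2*√6) - 26 = (-49*(-½))*(2*√6) - 26 = 49*(2*√6)/2 - 26 = 49*√6 - 26 = -26 + 49*√6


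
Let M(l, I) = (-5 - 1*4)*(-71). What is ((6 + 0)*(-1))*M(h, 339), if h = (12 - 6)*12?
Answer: -3834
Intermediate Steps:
h = 72 (h = 6*12 = 72)
M(l, I) = 639 (M(l, I) = (-5 - 4)*(-71) = -9*(-71) = 639)
((6 + 0)*(-1))*M(h, 339) = ((6 + 0)*(-1))*639 = (6*(-1))*639 = -6*639 = -3834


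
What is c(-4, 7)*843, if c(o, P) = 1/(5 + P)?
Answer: 281/4 ≈ 70.250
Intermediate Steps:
c(-4, 7)*843 = 843/(5 + 7) = 843/12 = (1/12)*843 = 281/4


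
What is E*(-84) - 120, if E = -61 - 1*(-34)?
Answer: 2148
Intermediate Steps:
E = -27 (E = -61 + 34 = -27)
E*(-84) - 120 = -27*(-84) - 120 = 2268 - 120 = 2148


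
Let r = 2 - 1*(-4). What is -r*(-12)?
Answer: 72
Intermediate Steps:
r = 6 (r = 2 + 4 = 6)
-r*(-12) = -1*6*(-12) = -6*(-12) = 72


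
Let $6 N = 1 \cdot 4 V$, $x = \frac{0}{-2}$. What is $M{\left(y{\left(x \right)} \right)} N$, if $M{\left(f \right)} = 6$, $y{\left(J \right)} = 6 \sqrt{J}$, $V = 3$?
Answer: $12$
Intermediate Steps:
$x = 0$ ($x = 0 \left(- \frac{1}{2}\right) = 0$)
$N = 2$ ($N = \frac{1 \cdot 4 \cdot 3}{6} = \frac{4 \cdot 3}{6} = \frac{1}{6} \cdot 12 = 2$)
$M{\left(y{\left(x \right)} \right)} N = 6 \cdot 2 = 12$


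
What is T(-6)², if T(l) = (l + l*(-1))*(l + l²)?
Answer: 0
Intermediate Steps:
T(l) = 0 (T(l) = (l - l)*(l + l²) = 0*(l + l²) = 0)
T(-6)² = 0² = 0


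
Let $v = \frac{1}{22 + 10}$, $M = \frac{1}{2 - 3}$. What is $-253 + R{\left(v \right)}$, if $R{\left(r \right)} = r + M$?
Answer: $- \frac{8127}{32} \approx -253.97$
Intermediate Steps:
$M = -1$ ($M = \frac{1}{-1} = -1$)
$v = \frac{1}{32} \approx 0.03125$
$R{\left(r \right)} = -1 + r$ ($R{\left(r \right)} = r - 1 = -1 + r$)
$-253 + R{\left(v \right)} = -253 + \left(-1 + \frac{1}{32}\right) = -253 - \frac{31}{32} = - \frac{8127}{32}$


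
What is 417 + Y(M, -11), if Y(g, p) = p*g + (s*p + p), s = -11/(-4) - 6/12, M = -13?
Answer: 2097/4 ≈ 524.25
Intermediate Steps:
s = 9/4 (s = -11*(-¼) - 6*1/12 = 11/4 - ½ = 9/4 ≈ 2.2500)
Y(g, p) = 13*p/4 + g*p (Y(g, p) = p*g + (9*p/4 + p) = g*p + 13*p/4 = 13*p/4 + g*p)
417 + Y(M, -11) = 417 + (¼)*(-11)*(13 + 4*(-13)) = 417 + (¼)*(-11)*(13 - 52) = 417 + (¼)*(-11)*(-39) = 417 + 429/4 = 2097/4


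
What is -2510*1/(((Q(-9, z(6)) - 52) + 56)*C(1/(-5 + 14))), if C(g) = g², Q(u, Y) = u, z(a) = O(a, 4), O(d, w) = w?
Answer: 40662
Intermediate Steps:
z(a) = 4
-2510*1/(((Q(-9, z(6)) - 52) + 56)*C(1/(-5 + 14))) = -2510*(-5 + 14)²/((-9 - 52) + 56) = -2510*81/(-61 + 56) = -2510/((-5*(⅑)²)) = -2510/((-5*1/81)) = -2510/(-5/81) = -2510*(-81/5) = 40662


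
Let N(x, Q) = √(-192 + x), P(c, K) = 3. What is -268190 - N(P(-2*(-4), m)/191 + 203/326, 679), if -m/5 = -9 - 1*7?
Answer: -268190 - I*√741919377386/62266 ≈ -2.6819e+5 - 13.833*I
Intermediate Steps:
m = 80 (m = -5*(-9 - 1*7) = -5*(-9 - 7) = -5*(-16) = 80)
-268190 - N(P(-2*(-4), m)/191 + 203/326, 679) = -268190 - √(-192 + (3/191 + 203/326)) = -268190 - √(-192 + 39751/62266) = -268190 - √(-11915321/62266) = -268190 - I*√741919377386/62266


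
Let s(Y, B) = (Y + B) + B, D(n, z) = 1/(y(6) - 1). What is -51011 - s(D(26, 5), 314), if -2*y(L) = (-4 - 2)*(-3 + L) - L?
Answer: -568030/11 ≈ -51639.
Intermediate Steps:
y(L) = -9 + 7*L/2 (y(L) = -((-4 - 2)*(-3 + L) - L)/2 = -(-6*(-3 + L) - L)/2 = -((18 - 6*L) - L)/2 = -(18 - 7*L)/2 = -9 + 7*L/2)
D(n, z) = 1/11 (D(n, z) = 1/((-9 + (7/2)*6) - 1) = 1/((-9 + 21) - 1) = 1/(12 - 1) = 1/11)
s(Y, B) = Y + 2*B (s(Y, B) = (B + Y) + B = Y + 2*B)
-51011 - s(D(26, 5), 314) = -51011 - (1/11 + 2*314) = -51011 - (1/11 + 628) = -51011 - 1*6909/11 = -51011 - 6909/11 = -568030/11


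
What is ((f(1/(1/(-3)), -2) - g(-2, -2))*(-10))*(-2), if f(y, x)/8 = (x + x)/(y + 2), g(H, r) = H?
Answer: 680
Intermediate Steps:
f(y, x) = 16*x/(2 + y) (f(y, x) = 8*((x + x)/(y + 2)) = 8*((2*x)/(2 + y)) = 8*(2*x/(2 + y)) = 16*x/(2 + y))
((f(1/(1/(-3)), -2) - g(-2, -2))*(-10))*(-2) = ((16*(-2)/(2 + 1/(1/(-3))) - 1*(-2))*(-10))*(-2) = ((16*(-2)/(2 + 1/(-⅓)) + 2)*(-10))*(-2) = ((16*(-2)/(2 - 3) + 2)*(-10))*(-2) = ((16*(-2)/(-1) + 2)*(-10))*(-2) = ((16*(-2)*(-1) + 2)*(-10))*(-2) = ((32 + 2)*(-10))*(-2) = (34*(-10))*(-2) = -340*(-2) = 680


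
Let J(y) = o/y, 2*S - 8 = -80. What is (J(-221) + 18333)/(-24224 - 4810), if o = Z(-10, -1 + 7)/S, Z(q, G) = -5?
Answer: -145857343/230994504 ≈ -0.63143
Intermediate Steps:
S = -36 (S = 4 + (½)*(-80) = 4 - 40 = -36)
o = 5/36 (o = -5/(-36) = -5*(-1/36) = 5/36 ≈ 0.13889)
J(y) = 5/(36*y)
(J(-221) + 18333)/(-24224 - 4810) = ((5/36)/(-221) + 18333)/(-24224 - 4810) = ((5/36)*(-1/221) + 18333)/(-29034) = (-5/7956 + 18333)*(-1/29034) = (145857343/7956)*(-1/29034) = -145857343/230994504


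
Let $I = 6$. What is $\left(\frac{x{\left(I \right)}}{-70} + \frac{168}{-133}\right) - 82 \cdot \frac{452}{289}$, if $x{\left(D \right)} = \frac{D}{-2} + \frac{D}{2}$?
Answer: $- \frac{711152}{5491} \approx -129.51$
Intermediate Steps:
$x{\left(D \right)} = 0$ ($x{\left(D \right)} = D \left(- \frac{1}{2}\right) + D \frac{1}{2} = - \frac{D}{2} + \frac{D}{2} = 0$)
$\left(\frac{x{\left(I \right)}}{-70} + \frac{168}{-133}\right) - 82 \cdot \frac{452}{289} = \left(\frac{0}{-70} + \frac{168}{-133}\right) - 82 \cdot \frac{452}{289} = \left(0 \left(- \frac{1}{70}\right) + 168 \left(- \frac{1}{133}\right)\right) - 82 \cdot 452 \cdot \frac{1}{289} = \left(0 - \frac{24}{19}\right) - \frac{37064}{289} = - \frac{24}{19} - \frac{37064}{289} = - \frac{711152}{5491}$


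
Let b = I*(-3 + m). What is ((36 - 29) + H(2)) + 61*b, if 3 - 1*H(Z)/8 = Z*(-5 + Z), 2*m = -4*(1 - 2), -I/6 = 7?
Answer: 2641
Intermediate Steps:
I = -42 (I = -6*7 = -42)
m = 2 (m = (-4*(1 - 2))/2 = (-4*(-1))/2 = (½)*4 = 2)
H(Z) = 24 - 8*Z*(-5 + Z)
b = 42 (b = -42*(-3 + 2) = -42*(-1) = 42)
((36 - 29) + H(2)) + 61*b = ((36 - 29) + (24 - 8*2² + 40*2)) + 61*42 = (7 + (24 - 8*4 + 80)) + 2562 = (7 + (24 - 32 + 80)) + 2562 = (7 + 72) + 2562 = 79 + 2562 = 2641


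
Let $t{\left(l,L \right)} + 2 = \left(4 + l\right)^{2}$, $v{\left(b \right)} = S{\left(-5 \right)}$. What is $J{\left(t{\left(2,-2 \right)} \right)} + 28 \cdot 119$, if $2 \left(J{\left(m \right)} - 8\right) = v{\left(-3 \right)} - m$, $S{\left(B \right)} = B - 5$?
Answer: $3318$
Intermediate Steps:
$S{\left(B \right)} = -5 + B$
$v{\left(b \right)} = -10$ ($v{\left(b \right)} = -5 - 5 = -10$)
$t{\left(l,L \right)} = -2 + \left(4 + l\right)^{2}$
$J{\left(m \right)} = 3 - \frac{m}{2}$ ($J{\left(m \right)} = 8 + \frac{-10 - m}{2} = 8 - \left(5 + \frac{m}{2}\right) = 3 - \frac{m}{2}$)
$J{\left(t{\left(2,-2 \right)} \right)} + 28 \cdot 119 = \left(3 - \frac{-2 + \left(4 + 2\right)^{2}}{2}\right) + 28 \cdot 119 = \left(3 - \frac{-2 + 6^{2}}{2}\right) + 3332 = \left(3 - \frac{-2 + 36}{2}\right) + 3332 = \left(3 - 17\right) + 3332 = -14 + 3332 = 3318$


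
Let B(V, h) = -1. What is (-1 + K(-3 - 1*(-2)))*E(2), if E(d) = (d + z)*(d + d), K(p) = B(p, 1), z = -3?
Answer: 8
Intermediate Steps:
K(p) = -1
E(d) = 2*d*(-3 + d) (E(d) = (d - 3)*(d + d) = (-3 + d)*(2*d) = 2*d*(-3 + d))
(-1 + K(-3 - 1*(-2)))*E(2) = (-1 - 1)*(2*2*(-3 + 2)) = -4*2*(-1) = -2*(-4) = 8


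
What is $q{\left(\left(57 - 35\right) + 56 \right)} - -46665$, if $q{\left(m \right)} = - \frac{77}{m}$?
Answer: $\frac{3639793}{78} \approx 46664.0$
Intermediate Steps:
$q{\left(\left(57 - 35\right) + 56 \right)} - -46665 = - \frac{77}{\left(57 - 35\right) + 56} - -46665 = - \frac{77}{22 + 56} + 46665 = - \frac{77}{78} + 46665 = \frac{3639793}{78}$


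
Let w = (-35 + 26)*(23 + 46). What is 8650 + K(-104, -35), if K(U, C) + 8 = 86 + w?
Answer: 8107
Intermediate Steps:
w = -621 (w = -9*69 = -621)
K(U, C) = -543 (K(U, C) = -8 + (86 - 621) = -8 - 535 = -543)
8650 + K(-104, -35) = 8650 - 543 = 8107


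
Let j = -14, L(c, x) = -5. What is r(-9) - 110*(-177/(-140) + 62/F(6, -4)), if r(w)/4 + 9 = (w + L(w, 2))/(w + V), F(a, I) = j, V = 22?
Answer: 56013/182 ≈ 307.76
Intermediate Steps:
F(a, I) = -14
r(w) = -36 + 4*(-5 + w)/(22 + w) (r(w) = -36 + 4*((w - 5)/(w + 22)) = -36 + 4*((-5 + w)/(22 + w)) = -36 + 4*(-5 + w)/(22 + w))
r(-9) - 110*(-177/(-140) + 62/F(6, -4)) = 4*(-203 - 8*(-9))/(22 - 9) - 110*(-177/(-140) + 62/(-14)) = 4*(-203 + 72)/13 - 110*(-177*(-1/140) + 62*(-1/14)) = 4*(1/13)*(-131) - 110*(177/140 - 31/7) = -524/13 - 110*(-443/140) = -524/13 + 4873/14 = 56013/182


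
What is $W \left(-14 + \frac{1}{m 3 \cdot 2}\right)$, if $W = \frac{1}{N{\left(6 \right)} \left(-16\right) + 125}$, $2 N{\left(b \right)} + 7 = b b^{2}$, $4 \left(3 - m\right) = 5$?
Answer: $\frac{292}{32487} \approx 0.0089882$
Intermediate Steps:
$m = \frac{7}{4}$ ($m = 3 - \frac{5}{4} = \frac{7}{4} \approx 1.75$)
$N{\left(b \right)} = - \frac{7}{2} + \frac{b^{3}}{2}$ ($N{\left(b \right)} = - \frac{7}{2} + \frac{b b^{2}}{2} = - \frac{7}{2} + \frac{b^{3}}{2}$)
$W = - \frac{1}{1547}$ ($W = \frac{1}{\left(- \frac{7}{2} + \frac{6^{3}}{2}\right) \left(-16\right) + 125} = \frac{1}{\left(- \frac{7}{2} + \frac{1}{2} \cdot 216\right) \left(-16\right) + 125} = \frac{1}{\left(- \frac{7}{2} + 108\right) \left(-16\right) + 125} = \frac{1}{\frac{209}{2} \left(-16\right) + 125} = \frac{1}{-1672 + 125} = \frac{1}{-1547} = - \frac{1}{1547} \approx -0.00064641$)
$W \left(-14 + \frac{1}{m 3 \cdot 2}\right) = - \frac{-14 + \frac{1}{\frac{7}{4} \cdot 3 \cdot 2}}{1547} = - \frac{-14 + \frac{1}{\frac{21}{4} \cdot 2}}{1547} = - \frac{-14 + \frac{1}{\frac{21}{2}}}{1547} = - \frac{-14 + \frac{2}{21}}{1547} = \left(- \frac{1}{1547}\right) \left(- \frac{292}{21}\right) = \frac{292}{32487}$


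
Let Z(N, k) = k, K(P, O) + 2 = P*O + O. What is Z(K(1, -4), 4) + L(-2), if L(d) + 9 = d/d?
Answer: -4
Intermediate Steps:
K(P, O) = -2 + O + O*P (K(P, O) = -2 + (P*O + O) = -2 + (O*P + O) = -2 + (O + O*P) = -2 + O + O*P)
L(d) = -8 (L(d) = -9 + d/d = -9 + 1 = -8)
Z(K(1, -4), 4) + L(-2) = 4 - 8 = -4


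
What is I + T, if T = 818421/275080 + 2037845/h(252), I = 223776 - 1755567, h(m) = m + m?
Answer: -3309484555099/2166255 ≈ -1.5277e+6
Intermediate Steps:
h(m) = 2*m
I = -1531791
T = 8765357606/2166255 (T = 818421/275080 + 2037845/((2*252)) = 818421*(1/275080) + 2037845/504 = 818421/275080 + 2037845*(1/504) = 818421/275080 + 2037845/504 = 8765357606/2166255 ≈ 4046.3)
I + T = -1531791 + 8765357606/2166255 = -3309484555099/2166255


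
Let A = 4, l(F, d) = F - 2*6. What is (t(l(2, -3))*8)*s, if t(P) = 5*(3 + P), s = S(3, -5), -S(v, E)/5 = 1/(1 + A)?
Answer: 280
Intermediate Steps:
l(F, d) = -12 + F (l(F, d) = F - 12 = -12 + F)
S(v, E) = -1 (S(v, E) = -5/(1 + 4) = -5/5 = -5*⅕ = -1)
s = -1
t(P) = 15 + 5*P
(t(l(2, -3))*8)*s = ((15 + 5*(-12 + 2))*8)*(-1) = ((15 + 5*(-10))*8)*(-1) = ((15 - 50)*8)*(-1) = -35*8*(-1) = -280*(-1) = 280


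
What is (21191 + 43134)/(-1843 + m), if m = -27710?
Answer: -64325/29553 ≈ -2.1766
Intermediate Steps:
(21191 + 43134)/(-1843 + m) = (21191 + 43134)/(-1843 - 27710) = 64325/(-29553) = 64325*(-1/29553) = -64325/29553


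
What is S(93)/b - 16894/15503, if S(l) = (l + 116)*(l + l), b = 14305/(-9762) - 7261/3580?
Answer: -10531963403732114/946409951173 ≈ -11128.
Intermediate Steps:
b = -61046891/17473980 (b = 14305*(-1/9762) - 7261*1/3580 = -14305/9762 - 7261/3580 = -61046891/17473980 ≈ -3.4936)
S(l) = 2*l*(116 + l) (S(l) = (116 + l)*(2*l) = 2*l*(116 + l))
S(93)/b - 16894/15503 = (2*93*(116 + 93))/(-61046891/17473980) - 16894/15503 = (2*93*209)*(-17473980/61046891) - 16894*1/15503 = 38874*(-17473980/61046891) - 16894/15503 = -679283498520/61046891 - 16894/15503 = -10531963403732114/946409951173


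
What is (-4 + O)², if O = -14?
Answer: 324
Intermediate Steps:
(-4 + O)² = (-4 - 14)² = (-18)² = 324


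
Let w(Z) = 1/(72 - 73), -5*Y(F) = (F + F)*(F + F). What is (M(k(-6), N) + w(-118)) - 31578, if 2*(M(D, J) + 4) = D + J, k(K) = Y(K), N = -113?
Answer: -316539/10 ≈ -31654.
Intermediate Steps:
Y(F) = -4*F²/5 (Y(F) = -(F + F)*(F + F)/5 = -2*F*2*F/5 = -4*F²/5)
k(K) = -4*K²/5
M(D, J) = -4 + D/2 + J/2 (M(D, J) = -4 + (D + J)/2 = -4 + (D/2 + J/2) = -4 + D/2 + J/2)
w(Z) = -1 (w(Z) = 1/(-1) = -1)
(M(k(-6), N) + w(-118)) - 31578 = ((-4 + (-⅘*(-6)²)/2 + (½)*(-113)) - 1) - 31578 = ((-4 + (-⅘*36)/2 - 113/2) - 1) - 31578 = ((-4 + (½)*(-144/5) - 113/2) - 1) - 31578 = ((-4 - 72/5 - 113/2) - 1) - 31578 = (-749/10 - 1) - 31578 = -759/10 - 31578 = -316539/10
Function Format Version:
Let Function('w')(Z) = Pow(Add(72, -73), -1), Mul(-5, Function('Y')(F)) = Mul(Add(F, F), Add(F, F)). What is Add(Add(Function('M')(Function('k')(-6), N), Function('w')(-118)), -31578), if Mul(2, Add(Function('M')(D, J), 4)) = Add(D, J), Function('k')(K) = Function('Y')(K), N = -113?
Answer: Rational(-316539, 10) ≈ -31654.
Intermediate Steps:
Function('Y')(F) = Mul(Rational(-4, 5), Pow(F, 2)) (Function('Y')(F) = Mul(Rational(-1, 5), Mul(Add(F, F), Add(F, F))) = Mul(Rational(-1, 5), Mul(Mul(2, F), Mul(2, F))) = Mul(Rational(-1, 5), Mul(4, Pow(F, 2))) = Mul(Rational(-4, 5), Pow(F, 2)))
Function('k')(K) = Mul(Rational(-4, 5), Pow(K, 2))
Function('M')(D, J) = Add(-4, Mul(Rational(1, 2), D), Mul(Rational(1, 2), J)) (Function('M')(D, J) = Add(-4, Mul(Rational(1, 2), Add(D, J))) = Add(-4, Add(Mul(Rational(1, 2), D), Mul(Rational(1, 2), J))) = Add(-4, Mul(Rational(1, 2), D), Mul(Rational(1, 2), J)))
Function('w')(Z) = -1 (Function('w')(Z) = Pow(-1, -1) = -1)
Add(Add(Function('M')(Function('k')(-6), N), Function('w')(-118)), -31578) = Add(Add(Add(-4, Mul(Rational(1, 2), Mul(Rational(-4, 5), Pow(-6, 2))), Mul(Rational(1, 2), -113)), -1), -31578) = Add(Add(Add(-4, Mul(Rational(1, 2), Mul(Rational(-4, 5), 36)), Rational(-113, 2)), -1), -31578) = Add(Add(Add(-4, Mul(Rational(1, 2), Rational(-144, 5)), Rational(-113, 2)), -1), -31578) = Add(Add(Add(-4, Rational(-72, 5), Rational(-113, 2)), -1), -31578) = Add(Add(Rational(-749, 10), -1), -31578) = Add(Rational(-759, 10), -31578) = Rational(-316539, 10)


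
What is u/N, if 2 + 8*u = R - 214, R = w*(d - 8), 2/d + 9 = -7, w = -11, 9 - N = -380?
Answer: -1013/24896 ≈ -0.040689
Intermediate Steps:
N = 389 (N = 9 - 1*(-380) = 9 + 380 = 389)
d = -⅛ (d = 2/(-9 - 7) = 2/(-16) = 2*(-1/16) = -⅛ ≈ -0.12500)
R = 715/8 (R = -11*(-⅛ - 8) = -11*(-65/8) = 715/8 ≈ 89.375)
u = -1013/64 (u = -¼ + (715/8 - 214)/8 = -¼ + (⅛)*(-997/8) = -¼ - 997/64 = -1013/64 ≈ -15.828)
u/N = -1013/64/389 = -1013/64*1/389 = -1013/24896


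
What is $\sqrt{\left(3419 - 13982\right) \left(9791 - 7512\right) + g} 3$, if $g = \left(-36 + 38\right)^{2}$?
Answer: $3 i \sqrt{24073073} \approx 14719.0 i$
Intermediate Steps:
$g = 4$ ($g = 2^{2} = 4$)
$\sqrt{\left(3419 - 13982\right) \left(9791 - 7512\right) + g} 3 = \sqrt{\left(3419 - 13982\right) \left(9791 - 7512\right) + 4} \cdot 3 = \sqrt{\left(-10563\right) 2279 + 4} \cdot 3 = \sqrt{-24073077 + 4} \cdot 3 = \sqrt{-24073073} \cdot 3 = i \sqrt{24073073} \cdot 3 = 3 i \sqrt{24073073}$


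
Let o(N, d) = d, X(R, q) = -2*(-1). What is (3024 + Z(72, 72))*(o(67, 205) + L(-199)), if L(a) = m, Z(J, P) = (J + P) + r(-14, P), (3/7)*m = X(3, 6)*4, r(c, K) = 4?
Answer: 2128412/3 ≈ 7.0947e+5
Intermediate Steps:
X(R, q) = 2
m = 56/3 (m = 7*(2*4)/3 = (7/3)*8 = 56/3 ≈ 18.667)
Z(J, P) = 4 + J + P (Z(J, P) = (J + P) + 4 = 4 + J + P)
L(a) = 56/3
(3024 + Z(72, 72))*(o(67, 205) + L(-199)) = (3024 + (4 + 72 + 72))*(205 + 56/3) = (3024 + 148)*(671/3) = 3172*(671/3) = 2128412/3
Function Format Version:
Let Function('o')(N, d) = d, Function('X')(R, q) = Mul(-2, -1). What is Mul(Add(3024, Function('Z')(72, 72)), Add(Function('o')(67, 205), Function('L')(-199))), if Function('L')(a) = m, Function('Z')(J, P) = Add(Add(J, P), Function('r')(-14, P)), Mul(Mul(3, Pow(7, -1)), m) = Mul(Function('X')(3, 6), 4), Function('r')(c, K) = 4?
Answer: Rational(2128412, 3) ≈ 7.0947e+5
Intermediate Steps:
Function('X')(R, q) = 2
m = Rational(56, 3) (m = Mul(Rational(7, 3), Mul(2, 4)) = Mul(Rational(7, 3), 8) = Rational(56, 3) ≈ 18.667)
Function('Z')(J, P) = Add(4, J, P) (Function('Z')(J, P) = Add(Add(J, P), 4) = Add(4, J, P))
Function('L')(a) = Rational(56, 3)
Mul(Add(3024, Function('Z')(72, 72)), Add(Function('o')(67, 205), Function('L')(-199))) = Mul(Add(3024, Add(4, 72, 72)), Add(205, Rational(56, 3))) = Mul(Add(3024, 148), Rational(671, 3)) = Mul(3172, Rational(671, 3)) = Rational(2128412, 3)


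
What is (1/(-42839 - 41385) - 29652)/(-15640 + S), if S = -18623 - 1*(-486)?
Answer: 2497410049/2844834048 ≈ 0.87788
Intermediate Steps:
S = -18137 (S = -18623 + 486 = -18137)
(1/(-42839 - 41385) - 29652)/(-15640 + S) = (1/(-42839 - 41385) - 29652)/(-15640 - 18137) = (1/(-84224) - 29652)/(-33777) = (-1/84224 - 29652)*(-1/33777) = -2497410049/84224*(-1/33777) = 2497410049/2844834048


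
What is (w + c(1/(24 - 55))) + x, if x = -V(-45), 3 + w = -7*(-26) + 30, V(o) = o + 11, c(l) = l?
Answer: 7532/31 ≈ 242.97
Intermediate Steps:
V(o) = 11 + o
w = 209 (w = -3 + (-7*(-26) + 30) = -3 + (182 + 30) = -3 + 212 = 209)
x = 34 (x = -(11 - 45) = -1*(-34) = 34)
(w + c(1/(24 - 55))) + x = (209 + 1/(24 - 55)) + 34 = (209 + 1/(-31)) + 34 = (209 - 1/31) + 34 = 6478/31 + 34 = 7532/31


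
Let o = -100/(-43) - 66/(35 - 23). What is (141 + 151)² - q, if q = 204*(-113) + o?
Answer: 9315449/86 ≈ 1.0832e+5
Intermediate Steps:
o = -273/86 (o = -100*(-1/43) - 66/12 = 100/43 - 66*1/12 = 100/43 - 11/2 = -273/86 ≈ -3.1744)
q = -1982745/86 (q = 204*(-113) - 273/86 = -23052 - 273/86 = -1982745/86 ≈ -23055.)
(141 + 151)² - q = (141 + 151)² - 1*(-1982745/86) = 292² + 1982745/86 = 85264 + 1982745/86 = 9315449/86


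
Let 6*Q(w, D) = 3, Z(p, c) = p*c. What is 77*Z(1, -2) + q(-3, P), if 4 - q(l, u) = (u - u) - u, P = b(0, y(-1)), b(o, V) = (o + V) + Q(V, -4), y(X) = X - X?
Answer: -299/2 ≈ -149.50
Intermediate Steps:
Z(p, c) = c*p
y(X) = 0
Q(w, D) = 1/2 (Q(w, D) = (1/6)*3 = 1/2)
b(o, V) = 1/2 + V + o (b(o, V) = (o + V) + 1/2 = (V + o) + 1/2 = 1/2 + V + o)
P = 1/2 (P = 1/2 + 0 + 0 = 1/2 ≈ 0.50000)
q(l, u) = 4 + u (q(l, u) = 4 - ((u - u) - u) = 4 - (0 - u) = 4 - (-1)*u = 4 + u)
77*Z(1, -2) + q(-3, P) = 77*(-2*1) + (4 + 1/2) = 77*(-2) + 9/2 = -154 + 9/2 = -299/2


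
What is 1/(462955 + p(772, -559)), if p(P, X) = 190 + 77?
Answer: 1/463222 ≈ 2.1588e-6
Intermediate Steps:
p(P, X) = 267
1/(462955 + p(772, -559)) = 1/(462955 + 267) = 1/463222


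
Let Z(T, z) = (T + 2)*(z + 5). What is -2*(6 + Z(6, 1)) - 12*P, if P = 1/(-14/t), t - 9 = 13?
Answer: -624/7 ≈ -89.143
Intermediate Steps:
t = 22 (t = 9 + 13 = 22)
Z(T, z) = (2 + T)*(5 + z)
P = -11/7 (P = 1/(-14/22) = 1/(-14*1/22) = 1/(-7/11) = -11/7 ≈ -1.5714)
-2*(6 + Z(6, 1)) - 12*P = -2*(6 + (10 + 2*1 + 5*6 + 6*1)) - 12*(-11/7) = -2*(6 + (10 + 2 + 30 + 6)) + 132/7 = -2*(6 + 48) + 132/7 = -2*54 + 132/7 = -108 + 132/7 = -624/7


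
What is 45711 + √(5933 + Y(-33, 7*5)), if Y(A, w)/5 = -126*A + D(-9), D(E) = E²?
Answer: 45711 + 2*√6782 ≈ 45876.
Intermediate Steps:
Y(A, w) = 405 - 630*A (Y(A, w) = 5*(-126*A + (-9)²) = 5*(-126*A + 81) = 5*(81 - 126*A) = 405 - 630*A)
45711 + √(5933 + Y(-33, 7*5)) = 45711 + √(5933 + (405 - 630*(-33))) = 45711 + √(5933 + (405 + 20790)) = 45711 + √(5933 + 21195) = 45711 + √27128 = 45711 + 2*√6782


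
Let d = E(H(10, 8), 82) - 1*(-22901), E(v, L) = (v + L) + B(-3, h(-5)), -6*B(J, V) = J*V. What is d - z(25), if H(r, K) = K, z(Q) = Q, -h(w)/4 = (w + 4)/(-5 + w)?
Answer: 114829/5 ≈ 22966.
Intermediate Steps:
h(w) = -4*(4 + w)/(-5 + w) (h(w) = -4*(w + 4)/(-5 + w) = -4*(4 + w)/(-5 + w))
B(J, V) = -J*V/6
E(v, L) = -⅕ + L + v (E(v, L) = (v + L) - ⅙*(-3)*4*(-4 - 1*(-5))/(-5 - 5) = (L + v) - ⅙*(-3)*4*(-4 + 5)/(-10) = (L + v) - ⅙*(-3)*4*(-⅒)*1 = (L + v) - ⅙*(-3)*(-⅖) = (L + v) - ⅕ = -⅕ + L + v)
d = 114954/5 (d = (-⅕ + 82 + 8) - 1*(-22901) = 449/5 + 22901 = 114954/5 ≈ 22991.)
d - z(25) = 114954/5 - 1*25 = 114954/5 - 25 = 114829/5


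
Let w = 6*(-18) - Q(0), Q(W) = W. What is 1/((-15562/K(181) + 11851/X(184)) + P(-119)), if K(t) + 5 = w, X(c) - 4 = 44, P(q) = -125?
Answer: 5424/1408139 ≈ 0.0038519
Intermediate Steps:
X(c) = 48 (X(c) = 4 + 44 = 48)
w = -108 (w = 6*(-18) - 1*0 = -108 + 0 = -108)
K(t) = -113 (K(t) = -5 - 108 = -113)
1/((-15562/K(181) + 11851/X(184)) + P(-119)) = 1/((-15562/(-113) + 11851/48) - 125) = 1/((-15562*(-1/113) + 11851*(1/48)) - 125) = 1/((15562/113 + 11851/48) - 125) = 1/(2086139/5424 - 125) = 1/(1408139/5424) = 5424/1408139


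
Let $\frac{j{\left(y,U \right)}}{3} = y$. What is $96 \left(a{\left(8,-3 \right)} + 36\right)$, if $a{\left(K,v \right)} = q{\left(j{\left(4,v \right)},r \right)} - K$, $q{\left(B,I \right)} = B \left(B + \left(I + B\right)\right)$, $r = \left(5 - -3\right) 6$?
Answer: $85632$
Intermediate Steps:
$j{\left(y,U \right)} = 3 y$
$r = 48$ ($r = \left(5 + 3\right) 6 = 8 \cdot 6 = 48$)
$q{\left(B,I \right)} = B \left(I + 2 B\right)$ ($q{\left(B,I \right)} = B \left(B + \left(B + I\right)\right) = B \left(I + 2 B\right)$)
$a{\left(K,v \right)} = 864 - K$ ($a{\left(K,v \right)} = 3 \cdot 4 \left(48 + 2 \cdot 3 \cdot 4\right) - K = 12 \left(48 + 2 \cdot 12\right) - K = 12 \left(48 + 24\right) - K = 12 \cdot 72 - K = 864 - K$)
$96 \left(a{\left(8,-3 \right)} + 36\right) = 96 \left(\left(864 - 8\right) + 36\right) = 96 \left(856 + 36\right) = 96 \cdot 892 = 85632$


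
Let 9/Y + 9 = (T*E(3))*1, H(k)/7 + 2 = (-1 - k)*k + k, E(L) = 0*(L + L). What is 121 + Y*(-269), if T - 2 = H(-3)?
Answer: 390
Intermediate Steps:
E(L) = 0 (E(L) = 0*(2*L) = 0)
H(k) = -14 + 7*k + 7*k*(-1 - k) (H(k) = -14 + 7*((-1 - k)*k + k) = -14 + 7*(k*(-1 - k) + k) = -14 + 7*(k + k*(-1 - k)) = -14 + (7*k + 7*k*(-1 - k)) = -14 + 7*k + 7*k*(-1 - k))
T = -75 (T = 2 + (-14 - 7*(-3)²) = 2 + (-14 - 7*9) = 2 + (-14 - 63) = 2 - 77 = -75)
Y = -1 (Y = 9/(-9 - 75*0*1) = 9/(-9 + 0*1) = 9/(-9 + 0) = 9/(-9) = 9*(-⅑) = -1)
121 + Y*(-269) = 121 - 1*(-269) = 121 + 269 = 390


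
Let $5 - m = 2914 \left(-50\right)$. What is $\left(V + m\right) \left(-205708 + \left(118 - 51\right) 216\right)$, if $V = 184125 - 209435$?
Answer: $-23023858220$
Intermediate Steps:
$V = -25310$
$m = 145705$ ($m = 5 - 2914 \left(-50\right) = 5 - -145700 = 5 + 145700 = 145705$)
$\left(V + m\right) \left(-205708 + \left(118 - 51\right) 216\right) = \left(-25310 + 145705\right) \left(-205708 + \left(118 - 51\right) 216\right) = 120395 \left(-205708 + 67 \cdot 216\right) = 120395 \left(-205708 + 14472\right) = 120395 \left(-191236\right) = -23023858220$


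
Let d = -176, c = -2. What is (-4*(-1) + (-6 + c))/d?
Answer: 1/44 ≈ 0.022727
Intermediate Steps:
(-4*(-1) + (-6 + c))/d = (-4*(-1) + (-6 - 2))/(-176) = (4 - 8)*(-1/176) = -4*(-1/176) = 1/44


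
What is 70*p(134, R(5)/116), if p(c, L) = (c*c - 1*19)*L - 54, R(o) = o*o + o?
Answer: 9307305/29 ≈ 3.2094e+5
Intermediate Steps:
R(o) = o + o² (R(o) = o² + o = o + o²)
p(c, L) = -54 + L*(-19 + c²) (p(c, L) = (c² - 19)*L - 54 = (-19 + c²)*L - 54 = L*(-19 + c²) - 54 = -54 + L*(-19 + c²))
70*p(134, R(5)/116) = 70*(-54 - 19*5*(1 + 5)/116 + ((5*(1 + 5))/116)*134²) = 70*(-54 - 19*5*6/116 + ((5*6)*(1/116))*17956) = 70*(-54 - 570/116 + (30*(1/116))*17956) = 70*(-54 - 19*15/58 + (15/58)*17956) = 70*(-54 - 285/58 + 134670/29) = 70*(265923/58) = 9307305/29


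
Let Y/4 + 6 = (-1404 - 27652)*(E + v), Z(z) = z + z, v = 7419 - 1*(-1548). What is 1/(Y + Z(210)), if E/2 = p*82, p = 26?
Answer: -1/1537759348 ≈ -6.5030e-10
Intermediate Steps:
v = 8967 (v = 7419 + 1548 = 8967)
Z(z) = 2*z
E = 4264 (E = 2*(26*82) = 2*2132 = 4264)
Y = -1537759768 (Y = -24 + 4*((-1404 - 27652)*(4264 + 8967)) = -24 + 4*(-29056*13231) = -24 + 4*(-384439936) = -24 - 1537759744 = -1537759768)
1/(Y + Z(210)) = 1/(-1537759768 + 2*210) = 1/(-1537759768 + 420) = 1/(-1537759348) = -1/1537759348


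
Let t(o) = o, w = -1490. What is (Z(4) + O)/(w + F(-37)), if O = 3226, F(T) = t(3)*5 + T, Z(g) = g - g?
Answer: -1613/756 ≈ -2.1336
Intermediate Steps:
Z(g) = 0
F(T) = 15 + T (F(T) = 3*5 + T = 15 + T)
(Z(4) + O)/(w + F(-37)) = (0 + 3226)/(-1490 + (15 - 37)) = 3226/(-1490 - 22) = 3226/(-1512) = 3226*(-1/1512) = -1613/756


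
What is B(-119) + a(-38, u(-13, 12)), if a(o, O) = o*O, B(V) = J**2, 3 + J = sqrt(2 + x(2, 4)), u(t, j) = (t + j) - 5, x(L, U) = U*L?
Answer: 247 - 6*sqrt(10) ≈ 228.03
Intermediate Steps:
x(L, U) = L*U
u(t, j) = -5 + j + t (u(t, j) = (j + t) - 5 = -5 + j + t)
J = -3 + sqrt(10) (J = -3 + sqrt(2 + 2*4) = -3 + sqrt(2 + 8) = -3 + sqrt(10) ≈ 0.16228)
B(V) = (-3 + sqrt(10))**2
a(o, O) = O*o
B(-119) + a(-38, u(-13, 12)) = (3 - sqrt(10))**2 + (-5 + 12 - 13)*(-38) = (3 - sqrt(10))**2 - 6*(-38) = (3 - sqrt(10))**2 + 228 = 228 + (3 - sqrt(10))**2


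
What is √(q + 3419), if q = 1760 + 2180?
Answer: √7359 ≈ 85.785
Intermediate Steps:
q = 3940
√(q + 3419) = √(3940 + 3419) = √7359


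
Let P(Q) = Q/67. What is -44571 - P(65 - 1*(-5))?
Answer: -2986327/67 ≈ -44572.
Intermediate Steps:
P(Q) = Q/67 (P(Q) = Q*(1/67) = Q/67)
-44571 - P(65 - 1*(-5)) = -44571 - (65 - 1*(-5))/67 = -44571 - (65 + 5)/67 = -44571 - 70/67 = -2986327/67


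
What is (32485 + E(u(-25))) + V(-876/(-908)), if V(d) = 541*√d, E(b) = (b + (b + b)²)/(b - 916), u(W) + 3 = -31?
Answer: 3085616/95 + 541*√49713/227 ≈ 33012.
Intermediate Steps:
u(W) = -34 (u(W) = -3 - 31 = -34)
E(b) = (b + 4*b²)/(-916 + b) (E(b) = (b + (2*b)²)/(-916 + b) = (b + 4*b²)/(-916 + b))
(32485 + E(u(-25))) + V(-876/(-908)) = (32485 - 34*(1 + 4*(-34))/(-916 - 34)) + 541*√(-876/(-908)) = (32485 - 34*(1 - 136)/(-950)) + 541*√(-876*(-1/908)) = (32485 - 34*(-1/950)*(-135)) + 541*√(219/227) = (32485 - 459/95) + 541*(√49713/227) = 3085616/95 + 541*√49713/227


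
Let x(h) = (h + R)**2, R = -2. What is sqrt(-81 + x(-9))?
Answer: 2*sqrt(10) ≈ 6.3246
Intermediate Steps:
x(h) = (-2 + h)**2 (x(h) = (h - 2)**2 = (-2 + h)**2)
sqrt(-81 + x(-9)) = sqrt(-81 + (-2 - 9)**2) = sqrt(-81 + (-11)**2) = sqrt(-81 + 121) = sqrt(40) = 2*sqrt(10)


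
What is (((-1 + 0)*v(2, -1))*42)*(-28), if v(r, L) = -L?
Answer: 1176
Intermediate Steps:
(((-1 + 0)*v(2, -1))*42)*(-28) = (((-1 + 0)*(-1*(-1)))*42)*(-28) = (-1*1*42)*(-28) = -1*42*(-28) = -42*(-28) = 1176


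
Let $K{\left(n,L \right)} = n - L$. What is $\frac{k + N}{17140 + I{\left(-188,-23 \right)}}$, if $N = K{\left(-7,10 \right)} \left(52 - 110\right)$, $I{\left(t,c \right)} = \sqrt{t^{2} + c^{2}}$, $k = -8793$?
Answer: $- \frac{133811980}{293743727} + \frac{7807 \sqrt{35873}}{293743727} \approx -0.45051$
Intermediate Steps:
$I{\left(t,c \right)} = \sqrt{c^{2} + t^{2}}$
$N = 986$ ($N = \left(-7 - 10\right) \left(52 - 110\right) = \left(-7 - 10\right) \left(-58\right) = \left(-17\right) \left(-58\right) = 986$)
$\frac{k + N}{17140 + I{\left(-188,-23 \right)}} = \frac{-8793 + 986}{17140 + \sqrt{\left(-23\right)^{2} + \left(-188\right)^{2}}} = - \frac{7807}{17140 + \sqrt{529 + 35344}} = - \frac{7807}{17140 + \sqrt{35873}}$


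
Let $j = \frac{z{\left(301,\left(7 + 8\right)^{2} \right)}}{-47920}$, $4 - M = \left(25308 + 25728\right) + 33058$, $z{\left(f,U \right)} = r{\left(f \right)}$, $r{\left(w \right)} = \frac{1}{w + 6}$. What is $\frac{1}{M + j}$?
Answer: $- \frac{14711440}{1237084989601} \approx -1.1892 \cdot 10^{-5}$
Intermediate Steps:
$r{\left(w \right)} = \frac{1}{6 + w}$
$z{\left(f,U \right)} = \frac{1}{6 + f}$
$M = -84090$ ($M = 4 - \left(\left(25308 + 25728\right) + 33058\right) = 4 - \left(51036 + 33058\right) = 4 - 84094 = -84090$)
$j = - \frac{1}{14711440}$ ($j = \frac{1}{\left(6 + 301\right) \left(-47920\right)} = \frac{1}{307} \left(- \frac{1}{47920}\right) = - \frac{1}{14711440} \approx -6.7974 \cdot 10^{-8}$)
$\frac{1}{M + j} = \frac{1}{-84090 - \frac{1}{14711440}} = \frac{1}{- \frac{1237084989601}{14711440}} = - \frac{14711440}{1237084989601}$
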